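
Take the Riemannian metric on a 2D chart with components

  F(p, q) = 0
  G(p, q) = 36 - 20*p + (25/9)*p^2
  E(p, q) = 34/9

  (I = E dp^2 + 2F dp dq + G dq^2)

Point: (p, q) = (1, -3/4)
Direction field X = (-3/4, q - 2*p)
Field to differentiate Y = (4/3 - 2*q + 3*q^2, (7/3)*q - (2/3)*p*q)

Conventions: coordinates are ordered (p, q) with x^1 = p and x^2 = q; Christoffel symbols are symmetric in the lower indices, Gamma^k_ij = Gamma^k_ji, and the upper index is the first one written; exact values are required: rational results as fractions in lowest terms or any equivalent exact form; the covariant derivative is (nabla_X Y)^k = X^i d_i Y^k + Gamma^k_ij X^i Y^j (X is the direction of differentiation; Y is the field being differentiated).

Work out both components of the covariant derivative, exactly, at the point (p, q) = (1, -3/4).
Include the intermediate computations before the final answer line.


E = 34/9, F = 0, G = 169/9 at the point
E_p = 0, E_q = 0, F_p = 0, F_q = 0, G_p = -130/9, G_q = 0
EG - F^2 = 5746/81;  g^inv = (81/5746) * [[169/9, 0], [0, 34/9]]
first-kind symbols [ij,l] = (1/2)(d_i g_jl + d_j g_il - d_l g_ij): [pp,p] = E_p/2 = 0, [pp,q] = F_p - E_q/2 = 0, [pq,p] = E_q/2 = 0, [pq,q] = G_p/2 = -65/9, [qq,p] = F_q - G_p/2 = 65/9, [qq,q] = G_q/2 = 0
Gamma^p_ij = (G*[ij,p] - F*[ij,q])/(EG - F^2), Gamma^q_ij = (E*[ij,q] - F*[ij,p])/(EG - F^2)
Gamma_ppp = 0, Gamma_ppq = 0, Gamma_pqq = 65/34, Gamma_qpp = 0, Gamma_qpq = -5/13, Gamma_qqq = 0
X = (-3/4, -11/4), Y = (217/48, -5/4) at the point

Answer: (nabla_X Y)^p = 13299/544, (nabla_X Y)^q = -447/832


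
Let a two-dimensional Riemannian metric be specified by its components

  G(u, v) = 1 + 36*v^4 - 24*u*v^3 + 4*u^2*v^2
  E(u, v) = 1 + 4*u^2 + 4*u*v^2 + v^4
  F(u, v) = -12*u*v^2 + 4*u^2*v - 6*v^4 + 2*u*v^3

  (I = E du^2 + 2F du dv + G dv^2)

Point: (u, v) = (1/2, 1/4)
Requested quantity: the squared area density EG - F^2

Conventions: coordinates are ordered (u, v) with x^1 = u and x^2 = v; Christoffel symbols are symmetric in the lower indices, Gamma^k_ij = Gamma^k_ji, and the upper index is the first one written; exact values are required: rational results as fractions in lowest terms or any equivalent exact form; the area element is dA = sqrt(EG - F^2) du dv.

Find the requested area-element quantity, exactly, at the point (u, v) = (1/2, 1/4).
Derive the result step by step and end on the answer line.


E = 545/256, F = -17/128, G = 65/64; EG - F^2 = 549/256

Answer: EG - F^2 = 549/256


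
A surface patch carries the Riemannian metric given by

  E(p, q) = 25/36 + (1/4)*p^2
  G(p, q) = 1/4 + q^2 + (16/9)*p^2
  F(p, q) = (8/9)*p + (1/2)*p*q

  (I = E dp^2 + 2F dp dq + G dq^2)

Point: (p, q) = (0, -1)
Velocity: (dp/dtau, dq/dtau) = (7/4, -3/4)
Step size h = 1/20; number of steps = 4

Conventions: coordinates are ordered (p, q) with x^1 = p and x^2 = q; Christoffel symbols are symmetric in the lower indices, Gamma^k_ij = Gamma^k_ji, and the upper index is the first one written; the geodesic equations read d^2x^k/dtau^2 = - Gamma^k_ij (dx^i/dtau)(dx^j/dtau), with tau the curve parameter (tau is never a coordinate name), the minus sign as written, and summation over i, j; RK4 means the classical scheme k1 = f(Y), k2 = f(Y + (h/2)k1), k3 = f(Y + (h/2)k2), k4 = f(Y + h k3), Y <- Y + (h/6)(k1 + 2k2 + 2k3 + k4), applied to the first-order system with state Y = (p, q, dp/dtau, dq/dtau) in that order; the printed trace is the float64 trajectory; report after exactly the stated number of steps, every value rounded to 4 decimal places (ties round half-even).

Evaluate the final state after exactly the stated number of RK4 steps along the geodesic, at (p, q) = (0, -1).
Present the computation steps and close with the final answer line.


f(Y) = (dp/dtau, dq/dtau, -Gamma^p_ij Y'^i Y'^j, -Gamma^q_ij Y'^i Y'^j) with the Gammas evaluated at the stage position; h = 0.050000; intermediate values shown to 6 dp
step 0: p = 0.0000, q = -1.0000, dp/dtau = 1.7500, dq/dtau = -0.7500
step 1:
  k1: at (p, q) = (0.000000, -1.000000), (dp/dtau, dq/dtau) = (1.750000, -0.750000); Gamma_ppp = 0.000000, Gamma_ppq = 0.000000, Gamma_pqq = 0.000000, Gamma_qpp = 0.311111, Gamma_qpq = 0.000000, Gamma_qqq = -0.800000; k1 = (1.750000, -0.750000, 0.000000, -0.502778)
  k2: at (p, q) = (0.043750, -1.018750), (dp/dtau, dq/dtau) = (1.750000, -0.762569); Gamma_ppp = 0.008719, Gamma_ppq = -0.001440, Gamma_pqq = -0.061613, Gamma_qpp = 0.293799, Gamma_qpq = 0.060253, Gamma_qqq = -0.788169; k2 = (1.750000, -0.762569, 0.005283, -0.280615)
  k3: at (p, q) = (0.043750, -1.019064), (dp/dtau, dq/dtau) = (1.750132, -0.757015); Gamma_ppp = 0.008729, Gamma_ppq = -0.001438, Gamma_pqq = -0.061624, Gamma_qpp = 0.293532, Gamma_qpq = 0.060223, Gamma_qqq = -0.788022; k3 = (1.750132, -0.757015, 0.004768, -0.287907)
  k4: at (p, q) = (0.087507, -1.037851), (dp/dtau, dq/dtau) = (1.750238, -0.764395); Gamma_ppp = 0.018608, Gamma_ppq = -0.005400, Gamma_pqq = -0.124722, Gamma_qpp = 0.275489, Gamma_qpq = 0.116161, Gamma_qqq = -0.771072; k4 = (1.750238, -0.764395, 0.001422, -0.082560)
  Y <- Y + (h/6)(k1 + 2k2 + 2k3 + k4): p = 0.0875, q = -1.0379, dp/dtau = 1.7502, dq/dtau = -0.7644
step 2:
  k1: at (p, q) = (0.087504, -1.037946), (dp/dtau, dq/dtau) = (1.750179, -0.764353); Gamma_ppp = 0.018613, Gamma_ppq = -0.005399, Gamma_pqq = -0.124725, Gamma_qpp = 0.275413, Gamma_qpq = 0.116140, Gamma_qqq = -0.771030; k1 = (1.750179, -0.764353, 0.001411, -0.082426)
  k2: at (p, q) = (0.131259, -1.057055), (dp/dtau, dq/dtau) = (1.750215, -0.766414); Gamma_ppp = 0.029580, Gamma_ppq = -0.011325, Gamma_pqq = -0.189277, Gamma_qpp = 0.256769, Gamma_qpq = 0.167300, Gamma_qqq = -0.749718; k2 = (1.750215, -0.766414, -0.009815, 0.102657)
  k3: at (p, q) = (0.131260, -1.057107), (dp/dtau, dq/dtau) = (1.749934, -0.761787); Gamma_ppp = 0.029584, Gamma_ppq = -0.011323, Gamma_pqq = -0.189283, Gamma_qpp = 0.256731, Gamma_qpq = 0.167288, Gamma_qqq = -0.749697; k3 = (1.749934, -0.761787, -0.010941, 0.094900)
  k4: at (p, q) = (0.175001, -1.076036), (dp/dtau, dq/dtau) = (1.749632, -0.759608); Gamma_ppp = 0.041481, Gamma_ppq = -0.018675, Gamma_pqq = -0.255072, Gamma_qpp = 0.238203, Gamma_qpq = 0.213540, Gamma_qqq = -0.725142; k4 = (1.749632, -0.759608, -0.029445, 0.256824)
  Y <- Y + (h/6)(k1 + 2k2 + 2k3 + k4): p = 0.1750, q = -1.0761, dp/dtau = 1.7496, dq/dtau = -0.7596
step 3:
  k1: at (p, q) = (0.175005, -1.076116), (dp/dtau, dq/dtau) = (1.749600, -0.759607); Gamma_ppp = 0.041489, Gamma_ppq = -0.018672, Gamma_pqq = -0.255088, Gamma_qpp = 0.238147, Gamma_qpq = 0.213519, Gamma_qqq = -0.725110; k1 = (1.749600, -0.759607, -0.029446, 0.256938)
  k2: at (p, q) = (0.218745, -1.095106), (dp/dtau, dq/dtau) = (1.748864, -0.753184); Gamma_ppp = 0.054179, Gamma_ppq = -0.026928, Gamma_pqq = -0.321890, Gamma_qpp = 0.219830, Gamma_qpq = 0.254764, Gamma_qqq = -0.698075; k2 = (1.748864, -0.753184, -0.054044, 0.394811)
  k3: at (p, q) = (0.218727, -1.094946), (dp/dtau, dq/dtau) = (1.748249, -0.749737); Gamma_ppp = 0.054158, Gamma_ppq = -0.026936, Gamma_pqq = -0.321840, Gamma_qpp = 0.219936, Gamma_qpq = 0.254804, Gamma_qqq = -0.698137; k3 = (1.748249, -0.749737, -0.055232, 0.388179)
  k4: at (p, q) = (0.262418, -1.113603), (dp/dtau, dq/dtau) = (1.746838, -0.740198); Gamma_ppp = 0.067413, Gamma_ppq = -0.035663, Gamma_pqq = -0.389178, Gamma_qpp = 0.202298, Gamma_qpq = 0.291236, Gamma_qqq = -0.669560; k4 = (1.746838, -0.740198, -0.084703, 0.502686)
  Y <- Y + (h/6)(k1 + 2k2 + 2k3 + k4): p = 0.2624, q = -1.1137, dp/dtau = 1.7468, dq/dtau = -0.7402
step 4:
  k1: at (p, q) = (0.262427, -1.113663), (dp/dtau, dq/dtau) = (1.746827, -0.740227); Gamma_ppp = 0.067422, Gamma_ppq = -0.035659, Gamma_pqq = -0.389201, Gamma_qpp = 0.202261, Gamma_qpq = 0.291220, Gamma_qqq = -0.669537; k1 = (1.746827, -0.740227, -0.084692, 0.502808)
  k2: at (p, q) = (0.306098, -1.132169), (dp/dtau, dq/dtau) = (1.744710, -0.727657); Gamma_ppp = 0.081088, Gamma_ppq = -0.044458, Gamma_pqq = -0.456744, Gamma_qpp = 0.185349, Gamma_qpq = 0.322995, Gamma_qqq = -0.640045; k2 = (1.744710, -0.727657, -0.117876, 0.594806)
  k3: at (p, q) = (0.306045, -1.131855), (dp/dtau, dq/dtau) = (1.743880, -0.725357); Gamma_ppp = 0.081038, Gamma_ppq = -0.044485, Gamma_pqq = -0.456613, Gamma_qpp = 0.185527, Gamma_qpq = 0.323088, Gamma_qqq = -0.640149; k3 = (1.743880, -0.725357, -0.118743, 0.589973)
  k4: at (p, q) = (0.349621, -1.149931), (dp/dtau, dq/dtau) = (1.740890, -0.710729); Gamma_ppp = 0.094885, Gamma_ppq = -0.053069, Gamma_pqq = -0.523779, Gamma_qpp = 0.169592, Gamma_qpq = 0.350557, Gamma_qqq = -0.610424; k4 = (1.740890, -0.710729, -0.154313, 0.661854)
  Y <- Y + (h/6)(k1 + 2k2 + 2k3 + k4): p = 0.3496, q = -1.1500, dp/dtau = 1.7409, dq/dtau = -0.7108

Answer: p = 0.3496, q = -1.1500, dp/dtau = 1.7409, dq/dtau = -0.7108


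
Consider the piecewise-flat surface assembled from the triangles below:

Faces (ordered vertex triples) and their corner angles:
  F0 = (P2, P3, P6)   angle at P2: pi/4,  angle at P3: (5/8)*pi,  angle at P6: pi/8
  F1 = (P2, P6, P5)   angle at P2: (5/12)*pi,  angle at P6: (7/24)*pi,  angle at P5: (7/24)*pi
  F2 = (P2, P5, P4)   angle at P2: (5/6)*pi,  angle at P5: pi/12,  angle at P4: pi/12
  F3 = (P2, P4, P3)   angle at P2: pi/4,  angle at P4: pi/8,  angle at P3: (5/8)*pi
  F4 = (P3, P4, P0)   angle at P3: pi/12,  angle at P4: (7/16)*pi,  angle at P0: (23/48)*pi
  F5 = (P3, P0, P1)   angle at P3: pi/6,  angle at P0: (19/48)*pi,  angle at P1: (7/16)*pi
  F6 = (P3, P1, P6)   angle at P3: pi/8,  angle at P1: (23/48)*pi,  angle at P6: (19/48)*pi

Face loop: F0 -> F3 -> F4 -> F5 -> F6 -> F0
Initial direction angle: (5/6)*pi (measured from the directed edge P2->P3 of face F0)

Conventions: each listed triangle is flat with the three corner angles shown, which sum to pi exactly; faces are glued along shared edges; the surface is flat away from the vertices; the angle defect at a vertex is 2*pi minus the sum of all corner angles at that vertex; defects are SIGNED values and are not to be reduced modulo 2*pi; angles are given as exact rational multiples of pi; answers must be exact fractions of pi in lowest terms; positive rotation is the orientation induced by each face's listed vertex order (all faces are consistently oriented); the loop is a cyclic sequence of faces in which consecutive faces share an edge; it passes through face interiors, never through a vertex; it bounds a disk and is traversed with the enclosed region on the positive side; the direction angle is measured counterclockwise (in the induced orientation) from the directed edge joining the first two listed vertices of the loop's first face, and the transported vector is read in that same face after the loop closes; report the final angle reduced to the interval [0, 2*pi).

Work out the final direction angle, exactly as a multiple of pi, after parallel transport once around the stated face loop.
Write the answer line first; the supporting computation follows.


Answer: final direction angle = (29/24)*pi

enclosed vertex P3: corner angles sum to (13/8)*pi, defect = 2*pi - (13/8)*pi = (3/8)*pi
by Gauss-Bonnet the loop rotates the vector by the enclosed defect sum (positive orientation, mod 2*pi)
final angle = (5/6)*pi + (3/8)*pi = (29/24)*pi (mod 2*pi)


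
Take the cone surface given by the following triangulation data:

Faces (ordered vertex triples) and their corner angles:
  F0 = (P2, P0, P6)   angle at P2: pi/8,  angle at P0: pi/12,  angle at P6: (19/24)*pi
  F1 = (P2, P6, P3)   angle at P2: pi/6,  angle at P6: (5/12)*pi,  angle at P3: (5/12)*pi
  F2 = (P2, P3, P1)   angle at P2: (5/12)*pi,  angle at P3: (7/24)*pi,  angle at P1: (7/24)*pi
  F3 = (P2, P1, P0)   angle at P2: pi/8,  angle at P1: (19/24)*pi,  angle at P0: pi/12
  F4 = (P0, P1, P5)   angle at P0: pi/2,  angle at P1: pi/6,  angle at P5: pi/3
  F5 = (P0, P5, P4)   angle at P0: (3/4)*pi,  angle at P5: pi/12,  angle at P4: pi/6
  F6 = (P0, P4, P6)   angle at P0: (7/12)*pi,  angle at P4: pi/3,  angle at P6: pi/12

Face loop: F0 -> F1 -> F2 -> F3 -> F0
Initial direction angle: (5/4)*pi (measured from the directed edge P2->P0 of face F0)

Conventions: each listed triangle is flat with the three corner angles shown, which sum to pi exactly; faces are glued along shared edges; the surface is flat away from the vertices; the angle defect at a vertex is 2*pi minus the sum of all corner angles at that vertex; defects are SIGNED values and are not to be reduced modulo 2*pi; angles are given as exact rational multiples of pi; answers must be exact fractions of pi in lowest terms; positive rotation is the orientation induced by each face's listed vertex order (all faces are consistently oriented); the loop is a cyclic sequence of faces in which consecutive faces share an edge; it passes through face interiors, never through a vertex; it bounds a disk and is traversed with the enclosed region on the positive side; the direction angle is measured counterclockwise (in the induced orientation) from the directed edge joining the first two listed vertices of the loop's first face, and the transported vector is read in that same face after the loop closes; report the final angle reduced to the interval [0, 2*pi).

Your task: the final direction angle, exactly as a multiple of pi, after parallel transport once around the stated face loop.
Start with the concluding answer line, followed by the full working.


Answer: final direction angle = (5/12)*pi

enclosed vertex P2: corner angles sum to (5/6)*pi, defect = 2*pi - (5/6)*pi = (7/6)*pi
final direction = starting direction + enclosed defect total, reduced mod 2*pi (induced orientation)
final angle = (5/4)*pi + (7/6)*pi = (5/12)*pi (mod 2*pi)


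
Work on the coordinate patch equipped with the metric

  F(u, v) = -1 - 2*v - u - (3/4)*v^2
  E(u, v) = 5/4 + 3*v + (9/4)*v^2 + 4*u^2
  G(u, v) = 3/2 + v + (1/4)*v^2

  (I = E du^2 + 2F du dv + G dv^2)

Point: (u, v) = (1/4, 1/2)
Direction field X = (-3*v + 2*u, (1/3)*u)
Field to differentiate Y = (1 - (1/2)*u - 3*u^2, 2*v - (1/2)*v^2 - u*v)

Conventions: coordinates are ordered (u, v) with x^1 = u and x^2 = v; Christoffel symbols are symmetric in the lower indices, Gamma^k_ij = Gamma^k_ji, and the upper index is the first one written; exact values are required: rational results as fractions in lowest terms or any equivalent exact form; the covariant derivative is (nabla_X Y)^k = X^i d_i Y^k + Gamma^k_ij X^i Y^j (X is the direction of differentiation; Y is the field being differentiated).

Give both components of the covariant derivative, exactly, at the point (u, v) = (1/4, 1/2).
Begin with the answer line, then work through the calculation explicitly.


Answer: (nabla_X Y)^u = 3149/1280, (nabla_X Y)^v = 9121/3840

E = 57/16, F = -39/16, G = 33/16 at the point
E_u = 2, E_v = 21/4, F_u = -1, F_v = -11/4, G_u = 0, G_v = 5/4
EG - F^2 = 45/32;  g^inv = (32/45) * [[33/16, 39/16], [39/16, 57/16]]
first-kind symbols [ij,l] = (1/2)(d_i g_jl + d_j g_il - d_l g_ij): [uu,u] = E_u/2 = 1, [uu,v] = F_u - E_v/2 = -29/8, [uv,u] = E_v/2 = 21/8, [uv,v] = G_u/2 = 0, [vv,u] = F_v - G_u/2 = -11/4, [vv,v] = G_v/2 = 5/8
Gamma^u_ij = (G*[ij,u] - F*[ij,v])/(EG - F^2), Gamma^v_ij = (E*[ij,v] - F*[ij,u])/(EG - F^2)
Gamma_uuu = -289/60, Gamma_uuv = 77/20, Gamma_uvv = -59/20, Gamma_vuu = -149/20, Gamma_vuv = 91/20, Gamma_vvv = -191/60
X = (-1, 1/12), Y = (11/16, 3/4) at the point


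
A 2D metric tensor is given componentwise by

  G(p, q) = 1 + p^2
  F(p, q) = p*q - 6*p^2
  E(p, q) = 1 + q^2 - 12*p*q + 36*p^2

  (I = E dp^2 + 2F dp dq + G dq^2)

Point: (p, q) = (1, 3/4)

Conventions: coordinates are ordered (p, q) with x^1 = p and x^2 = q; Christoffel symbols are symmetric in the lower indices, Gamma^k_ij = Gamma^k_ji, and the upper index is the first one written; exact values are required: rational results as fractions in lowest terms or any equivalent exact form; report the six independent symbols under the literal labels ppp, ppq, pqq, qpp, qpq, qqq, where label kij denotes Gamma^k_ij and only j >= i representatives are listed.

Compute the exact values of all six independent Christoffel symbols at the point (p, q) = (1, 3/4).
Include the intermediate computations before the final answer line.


E = 457/16, F = -21/4, G = 2 at the point
E_p = 63, E_q = -21/2, F_p = -45/4, F_q = 1, G_p = 2, G_q = 0
EG - F^2 = 473/16;  g^inv = (16/473) * [[2, 21/4], [21/4, 457/16]]
first-kind symbols [ij,l] = (1/2)(d_i g_jl + d_j g_il - d_l g_ij): [pp,p] = E_p/2 = 63/2, [pp,q] = F_p - E_q/2 = -6, [pq,p] = E_q/2 = -21/4, [pq,q] = G_p/2 = 1, [qq,p] = F_q - G_p/2 = 0, [qq,q] = G_q/2 = 0
Gamma^p_ij = (G*[ij,p] - F*[ij,q])/(EG - F^2), Gamma^q_ij = (E*[ij,q] - F*[ij,p])/(EG - F^2)

Answer: Gamma_ppp = 504/473, Gamma_ppq = -84/473, Gamma_pqq = 0, Gamma_qpp = -96/473, Gamma_qpq = 16/473, Gamma_qqq = 0


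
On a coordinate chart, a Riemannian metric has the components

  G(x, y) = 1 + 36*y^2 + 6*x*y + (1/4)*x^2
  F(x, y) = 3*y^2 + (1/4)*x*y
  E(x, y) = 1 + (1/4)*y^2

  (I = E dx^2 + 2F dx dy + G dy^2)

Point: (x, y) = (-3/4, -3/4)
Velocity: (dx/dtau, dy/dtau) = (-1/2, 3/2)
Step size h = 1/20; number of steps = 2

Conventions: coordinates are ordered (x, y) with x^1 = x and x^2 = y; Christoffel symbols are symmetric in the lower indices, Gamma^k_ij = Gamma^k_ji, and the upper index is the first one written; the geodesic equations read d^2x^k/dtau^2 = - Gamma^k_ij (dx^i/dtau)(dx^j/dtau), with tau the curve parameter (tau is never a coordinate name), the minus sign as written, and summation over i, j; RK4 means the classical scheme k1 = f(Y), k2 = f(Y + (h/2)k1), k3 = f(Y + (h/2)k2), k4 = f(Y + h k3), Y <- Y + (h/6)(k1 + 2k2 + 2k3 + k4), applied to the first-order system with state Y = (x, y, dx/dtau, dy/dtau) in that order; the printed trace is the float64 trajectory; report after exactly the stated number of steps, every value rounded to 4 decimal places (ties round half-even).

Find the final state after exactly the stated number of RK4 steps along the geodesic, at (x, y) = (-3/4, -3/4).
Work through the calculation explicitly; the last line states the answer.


f(Y) = (dx/dtau, dy/dtau, -Gamma^x_ij Y'^i Y'^j, -Gamma^y_ij Y'^i Y'^j) with the Gammas evaluated at the stage position; h = 0.050000; intermediate values shown to 6 dp
step 0: x = -0.7500, y = -0.7500, dx/dtau = -0.5000, dy/dtau = 1.5000
step 1:
  k1: at (x, y) = (-0.750000, -0.750000), (dx/dtau, dy/dtau) = (-0.500000, 1.500000); Gamma_xxx = 0.000000, Gamma_xxy = -0.007528, Gamma_xyy = -0.090339, Gamma_yxx = 0.000000, Gamma_yxy = -0.097867, Gamma_yyy = -1.174404; k1 = (-0.500000, 1.500000, 0.191970, 2.495609)
  k2: at (x, y) = (-0.762500, -0.712500), (dx/dtau, dy/dtau) = (-0.495201, 1.562390); Gamma_xxx = 0.000000, Gamma_xxy = -0.007810, Gamma_xyy = -0.093719, Gamma_yxx = 0.000000, Gamma_yxy = -0.102077, Gamma_yyy = -1.224922; k2 = (-0.495201, 1.562390, 0.216689, 2.832159)
  k3: at (x, y) = (-0.762380, -0.710940), (dx/dtau, dy/dtau) = (-0.494583, 1.570804); Gamma_xxx = 0.000000, Gamma_xxy = -0.007823, Gamma_xyy = -0.093877, Gamma_yxx = 0.000000, Gamma_yxy = -0.102266, Gamma_yyy = -1.227189; k3 = (-0.494583, 1.570804, 0.219478, 2.869097)
  k4: at (x, y) = (-0.774729, -0.671460), (dx/dtau, dy/dtau) = (-0.489026, 1.643455); Gamma_xxx = 0.000000, Gamma_xxy = -0.008143, Gamma_xyy = -0.097715, Gamma_yxx = 0.000000, Gamma_yxy = -0.107110, Gamma_yyy = -1.285322; k4 = (-0.489026, 1.643455, 0.250834, 3.299416)
  Y <- Y + (h/6)(k1 + 2k2 + 2k3 + k4): x = -0.7747, y = -0.6716, dx/dtau = -0.4890, dy/dtau = 1.6433
step 2:
  k1: at (x, y) = (-0.774738, -0.671585), (dx/dtau, dy/dtau) = (-0.489041, 1.643313); Gamma_xxx = 0.000000, Gamma_xxy = -0.008142, Gamma_xyy = -0.097701, Gamma_yxx = 0.000000, Gamma_yxy = -0.107094, Gamma_yyy = -1.285124; k1 = (-0.489041, 1.643313, 0.250754, 3.298317)
  k2: at (x, y) = (-0.786964, -0.630502), (dx/dtau, dy/dtau) = (-0.482772, 1.725771); Gamma_xxx = 0.000000, Gamma_xxy = -0.008501, Gamma_xyy = -0.102009, Gamma_yxx = 0.000000, Gamma_yxy = -0.112620, Gamma_yyy = -1.351435; k2 = (-0.482772, 1.725771, 0.289648, 3.837300)
  k3: at (x, y) = (-0.786808, -0.628440), (dx/dtau, dy/dtau) = (-0.481799, 1.739245); Gamma_xxx = 0.000000, Gamma_xxy = -0.008521, Gamma_xyy = -0.102252, Gamma_yxx = 0.000000, Gamma_yxy = -0.112920, Gamma_yyy = -1.355042; k3 = (-0.481799, 1.739245, 0.295029, 3.909719)
  k4: at (x, y) = (-0.798828, -0.584622), (dx/dtau, dy/dtau) = (-0.474289, 1.838799); Gamma_xxx = 0.000000, Gamma_xxy = -0.008938, Gamma_xyy = -0.107262, Gamma_yxx = 0.000000, Gamma_yxy = -0.119475, Gamma_yyy = -1.433706; k4 = (-0.474289, 1.838799, 0.347081, 4.639225)
  Y <- Y + (h/6)(k1 + 2k2 + 2k3 + k4): x = -0.7988, y = -0.5848, dx/dtau = -0.4743, dy/dtau = 1.8386

Answer: x = -0.7988, y = -0.5848, dx/dtau = -0.4743, dy/dtau = 1.8386


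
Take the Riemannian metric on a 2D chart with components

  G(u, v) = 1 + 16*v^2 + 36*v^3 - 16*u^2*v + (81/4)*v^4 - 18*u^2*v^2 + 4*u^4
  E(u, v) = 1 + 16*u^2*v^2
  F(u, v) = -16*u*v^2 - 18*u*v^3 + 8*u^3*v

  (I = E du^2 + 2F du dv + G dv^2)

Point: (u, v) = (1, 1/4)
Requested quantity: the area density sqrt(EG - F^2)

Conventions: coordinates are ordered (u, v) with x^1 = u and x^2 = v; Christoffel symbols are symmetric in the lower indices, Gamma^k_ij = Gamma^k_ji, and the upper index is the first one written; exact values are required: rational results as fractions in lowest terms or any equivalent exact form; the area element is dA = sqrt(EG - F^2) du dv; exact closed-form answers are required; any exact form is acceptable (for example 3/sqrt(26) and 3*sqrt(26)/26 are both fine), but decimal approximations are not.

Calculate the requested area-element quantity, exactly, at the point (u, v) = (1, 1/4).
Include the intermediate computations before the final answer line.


E = 2, F = 23/32, G = 1553/1024; EG - F^2 = 2577/1024

Answer: sqrt(EG - F^2) = sqrt(2577)/32


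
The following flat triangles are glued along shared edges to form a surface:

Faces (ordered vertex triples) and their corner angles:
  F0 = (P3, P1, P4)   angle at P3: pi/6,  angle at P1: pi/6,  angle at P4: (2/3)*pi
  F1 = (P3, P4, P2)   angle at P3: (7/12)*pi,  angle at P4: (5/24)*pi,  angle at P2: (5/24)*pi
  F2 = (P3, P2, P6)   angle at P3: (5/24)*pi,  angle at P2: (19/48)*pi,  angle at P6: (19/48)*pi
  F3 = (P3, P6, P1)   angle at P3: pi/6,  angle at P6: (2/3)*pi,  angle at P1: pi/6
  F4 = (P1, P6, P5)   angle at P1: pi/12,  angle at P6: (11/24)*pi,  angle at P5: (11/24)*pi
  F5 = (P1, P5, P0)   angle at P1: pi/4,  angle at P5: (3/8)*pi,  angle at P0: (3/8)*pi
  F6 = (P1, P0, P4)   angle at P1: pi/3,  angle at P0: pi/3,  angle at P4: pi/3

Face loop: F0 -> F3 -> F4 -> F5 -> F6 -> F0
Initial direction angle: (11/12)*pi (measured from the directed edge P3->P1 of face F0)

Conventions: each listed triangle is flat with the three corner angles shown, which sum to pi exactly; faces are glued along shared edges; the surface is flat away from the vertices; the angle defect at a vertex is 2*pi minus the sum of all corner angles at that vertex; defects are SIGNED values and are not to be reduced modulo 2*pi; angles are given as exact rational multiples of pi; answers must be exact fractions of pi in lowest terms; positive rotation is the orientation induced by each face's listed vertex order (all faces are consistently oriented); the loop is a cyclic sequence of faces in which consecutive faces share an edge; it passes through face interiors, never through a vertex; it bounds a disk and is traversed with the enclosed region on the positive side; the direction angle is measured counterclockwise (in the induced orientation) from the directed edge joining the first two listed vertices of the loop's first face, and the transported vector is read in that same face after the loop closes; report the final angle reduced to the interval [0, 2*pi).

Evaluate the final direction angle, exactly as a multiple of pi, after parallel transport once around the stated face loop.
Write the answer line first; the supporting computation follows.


Answer: final direction angle = (23/12)*pi

enclosed vertex P1: corner angles sum to pi, defect = 2*pi - pi = pi
final direction = starting direction + enclosed defect total, reduced mod 2*pi (induced orientation)
final angle = (11/12)*pi + pi = (23/12)*pi (mod 2*pi)


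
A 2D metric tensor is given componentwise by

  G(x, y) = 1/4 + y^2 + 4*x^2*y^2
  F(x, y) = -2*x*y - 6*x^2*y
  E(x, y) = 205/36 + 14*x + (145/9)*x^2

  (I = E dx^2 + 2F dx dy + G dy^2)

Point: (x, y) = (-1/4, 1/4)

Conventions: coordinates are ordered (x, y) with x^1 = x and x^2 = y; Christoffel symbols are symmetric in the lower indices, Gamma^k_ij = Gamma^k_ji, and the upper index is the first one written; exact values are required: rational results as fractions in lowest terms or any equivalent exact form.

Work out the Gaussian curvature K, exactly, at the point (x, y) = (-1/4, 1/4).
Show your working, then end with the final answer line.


E = 461/144, F = 1/32, G = 21/64, EG - F^2 = 403/384 at the point
E_x = 107/18, E_y = 0, F_x = 1/4, F_y = 1/8, G_x = -1/8, G_y = 5/8
E_yy = 0, F_xy = 1, G_xx = 1/2
Using the Brioschi determinant formula for K from the metric derivatives:
M1 = [[-E_yy/2 + F_xy - G_xx/2, E_x/2, F_x - E_y/2], [F_y - G_x/2, E, F], [G_y/2, F, G]] = [[3/4, 107/36, 1/4], [3/16, 461/144, 1/32], [5/16, 1/32, 21/64]]; det M1 = 14179/36864
M2 = [[0, E_y/2, G_x/2], [E_y/2, E, F], [G_x/2, F, G]] = [[0, 0, -1/16], [0, 461/144, 1/32], [-1/16, 1/32, 21/64]]; det M2 = -461/36864
det M1 - det M2 = 305/768; K = 305/768 / (403/384)^2 = 58560/162409

Answer: K = 58560/162409


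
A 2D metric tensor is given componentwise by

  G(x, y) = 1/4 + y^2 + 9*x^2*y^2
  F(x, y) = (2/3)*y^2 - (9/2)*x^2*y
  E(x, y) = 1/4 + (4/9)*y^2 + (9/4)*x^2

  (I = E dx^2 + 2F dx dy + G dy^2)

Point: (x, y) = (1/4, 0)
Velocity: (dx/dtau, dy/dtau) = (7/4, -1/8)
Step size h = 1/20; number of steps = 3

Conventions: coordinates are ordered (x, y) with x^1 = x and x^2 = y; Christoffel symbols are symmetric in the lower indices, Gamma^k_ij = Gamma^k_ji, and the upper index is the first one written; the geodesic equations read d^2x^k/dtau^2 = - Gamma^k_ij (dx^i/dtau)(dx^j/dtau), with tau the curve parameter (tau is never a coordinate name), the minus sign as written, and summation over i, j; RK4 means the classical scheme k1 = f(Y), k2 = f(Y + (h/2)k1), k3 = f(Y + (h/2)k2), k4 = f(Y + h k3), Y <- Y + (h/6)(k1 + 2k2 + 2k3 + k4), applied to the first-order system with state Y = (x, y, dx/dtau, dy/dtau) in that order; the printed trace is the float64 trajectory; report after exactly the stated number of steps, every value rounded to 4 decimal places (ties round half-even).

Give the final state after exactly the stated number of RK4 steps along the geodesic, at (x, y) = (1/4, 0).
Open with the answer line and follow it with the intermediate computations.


Answer: x = 0.4719, y = -0.0205, dx/dtau = 1.2650, dy/dtau = -0.1588

f(Y) = (dx/dtau, dy/dtau, -Gamma^x_ij Y'^i Y'^j, -Gamma^y_ij Y'^i Y'^j) with the Gammas evaluated at the stage position; h = 0.050000; intermediate values shown to 6 dp
step 0: x = 0.2500, y = 0.0000, dx/dtau = 1.7500, dy/dtau = -0.1250
step 1:
  k1: at (x, y) = (0.250000, 0.000000), (dx/dtau, dy/dtau) = (1.750000, -0.125000); Gamma_xxx = 1.440000, Gamma_xxy = 0.000000, Gamma_xyy = -0.720000, Gamma_yxx = 0.000000, Gamma_yxy = 0.000000, Gamma_yyy = 0.000000; k1 = (1.750000, -0.125000, -4.398750, 0.000000)
  k2: at (x, y) = (0.293750, -0.003125), (dx/dtau, dy/dtau) = (1.640031, -0.125000); Gamma_xxx = 1.487993, Gamma_xxy = -0.003127, Gamma_xyy = -0.883637, Gamma_yxx = 0.031339, Gamma_yxy = 0.000119, Gamma_yyy = -0.017894; k2 = (1.640031, -0.125000, -3.989735, -0.083965)
  k3: at (x, y) = (0.291001, -0.003125), (dx/dtau, dy/dtau) = (1.650257, -0.127099); Gamma_xxx = 1.486171, Gamma_xxy = -0.003153, Gamma_xyy = -0.874471, Gamma_yxx = 0.031173, Gamma_yxy = 0.000117, Gamma_yyy = -0.017837; k3 = (1.650257, -0.127099, -4.034557, -0.084558)
  k4: at (x, y) = (0.332513, -0.006355), (dx/dtau, dy/dtau) = (1.548272, -0.129228); Gamma_xxx = 1.499505, Gamma_xxy = -0.005666, Gamma_xyy = -1.014488, Gamma_yxx = 0.068221, Gamma_yxy = 0.000556, Gamma_yyy = -0.037763; k4 = (1.548272, -0.129228, -3.579860, -0.162683)
  Y <- Y + (h/6)(k1 + 2k2 + 2k3 + k4): x = 0.3323, y = -0.0063, dx/dtau = 1.5498, dy/dtau = -0.1292
step 2:
  k1: at (x, y) = (0.332324, -0.006320), (dx/dtau, dy/dtau) = (1.549773, -0.129164); Gamma_xxx = 1.499509, Gamma_xxy = -0.005638, Gamma_xyy = -1.013837, Gamma_yxx = 0.067828, Gamma_yxy = 0.000549, Gamma_yyy = -0.037551; k1 = (1.549773, -0.129164, -3.586859, -0.162062)
  k2: at (x, y) = (0.371068, -0.009549), (dx/dtau, dy/dtau) = (1.460102, -0.133216); Gamma_xxx = 1.490146, Gamma_xxy = -0.007596, Gamma_xyy = -1.129415, Gamma_yxx = 0.108822, Gamma_yxy = 0.001399, Gamma_yyy = -0.058479; k2 = (1.460102, -0.133216, -3.159749, -0.230414)
  k3: at (x, y) = (0.368826, -0.009651), (dx/dtau, dy/dtau) = (1.470780, -0.134925); Gamma_xxx = 1.491067, Gamma_xxy = -0.007728, Gamma_xyy = -1.123818, Gamma_yxx = 0.109599, Gamma_yxy = 0.001420, Gamma_yyy = -0.058979; k3 = (1.470780, -0.134925, -3.208073, -0.235447)
  k4: at (x, y) = (0.405863, -0.013066), (dx/dtau, dy/dtau) = (1.389370, -0.140937); Gamma_xxx = 1.468746, Gamma_xxy = -0.009401, Gamma_xyy = -1.222004, Gamma_yxx = 0.156307, Gamma_yxy = 0.002858, Gamma_yyy = -0.081713; k4 = (1.389370, -0.140937, -2.814599, -0.298985)
  Y <- Y + (h/6)(k1 + 2k2 + 2k3 + k4): x = 0.4057, y = -0.0130, dx/dtau = 1.3903, dy/dtau = -0.1408
step 3:
  k1: at (x, y) = (0.405665, -0.013040), (dx/dtau, dy/dtau) = (1.390298, -0.140771); Gamma_xxx = 1.468897, Gamma_xxy = -0.009387, Gamma_xyy = -1.221496, Gamma_yxx = 0.155951, Gamma_yxy = 0.002845, Gamma_yyy = -0.081540; k1 = (1.390298, -0.140771, -2.818740, -0.298712)
  k2: at (x, y) = (0.440422, -0.016559), (dx/dtau, dy/dtau) = (1.319829, -0.148239); Gamma_xxx = 1.438943, Gamma_xxy = -0.010826, Gamma_xyy = -1.302872, Gamma_yxx = 0.207119, Gamma_yxy = 0.004967, Gamma_yyy = -0.105273; k2 = (1.319829, -0.148239, -2.482171, -0.356535)
  k3: at (x, y) = (0.438660, -0.016746), (dx/dtau, dy/dtau) = (1.328243, -0.149684); Gamma_xxx = 1.440420, Gamma_xxy = -0.011005, Gamma_xyy = -1.299675, Gamma_yxx = 0.208956, Gamma_yxy = 0.005059, Gamma_yyy = -0.106307; k3 = (1.328243, -0.149684, -2.516489, -0.364253)
  k4: at (x, y) = (0.472077, -0.020524), (dx/dtau, dy/dtau) = (1.264473, -0.158983); Gamma_xxx = 1.405788, Gamma_xxy = -0.012363, Gamma_xyy = -1.369399, Gamma_yxx = 0.266623, Gamma_yxy = 0.008149, Gamma_yyy = -0.131810; k4 = (1.264473, -0.158983, -2.218061, -0.419693)
  Y <- Y + (h/6)(k1 + 2k2 + 2k3 + k4): x = 0.4719, y = -0.0205, dx/dtau = 1.2650, dy/dtau = -0.1588


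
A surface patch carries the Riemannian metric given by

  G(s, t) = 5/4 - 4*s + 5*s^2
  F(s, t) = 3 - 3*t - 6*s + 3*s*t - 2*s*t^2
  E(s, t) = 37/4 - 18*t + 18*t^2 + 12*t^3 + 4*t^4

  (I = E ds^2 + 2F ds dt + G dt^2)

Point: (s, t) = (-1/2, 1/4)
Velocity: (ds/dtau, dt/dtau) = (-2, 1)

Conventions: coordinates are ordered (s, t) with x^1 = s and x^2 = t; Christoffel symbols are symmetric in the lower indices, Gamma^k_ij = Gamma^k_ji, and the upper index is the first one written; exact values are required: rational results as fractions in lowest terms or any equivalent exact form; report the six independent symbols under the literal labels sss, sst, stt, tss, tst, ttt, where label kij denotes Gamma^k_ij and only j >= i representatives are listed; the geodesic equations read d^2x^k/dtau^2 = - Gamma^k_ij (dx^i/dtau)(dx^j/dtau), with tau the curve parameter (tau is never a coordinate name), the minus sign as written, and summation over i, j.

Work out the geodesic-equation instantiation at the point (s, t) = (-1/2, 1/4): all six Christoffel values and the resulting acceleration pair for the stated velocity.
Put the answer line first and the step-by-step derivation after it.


Answer: Gamma_sss = 2686/761, Gamma_sst = 1944/761, Gamma_stt = 576/761, Gamma_tss = -6613/1522, Gamma_tst = -2894/761, Gamma_ttt = -632/761; accelerations (d^2s/dtau^2, d^2t/dtau^2) = (-3544/761, 2282/761)

E = 389/64, F = 79/16, G = 9/2 at the point
E_s = 0, E_t = -13/2, F_s = -43/8, F_t = -4, G_s = -9, G_t = 0
EG - F^2 = 761/256;  g^inv = (256/761) * [[9/2, -79/16], [-79/16, 389/64]]
first-kind symbols [ij,l] = (1/2)(d_i g_jl + d_j g_il - d_l g_ij): [ss,s] = E_s/2 = 0, [ss,t] = F_s - E_t/2 = -17/8, [st,s] = E_t/2 = -13/4, [st,t] = G_s/2 = -9/2, [tt,s] = F_t - G_s/2 = 1/2, [tt,t] = G_t/2 = 0
Gamma^s_ij = (G*[ij,s] - F*[ij,t])/(EG - F^2), Gamma^t_ij = (E*[ij,t] - F*[ij,s])/(EG - F^2)
Gamma_sss = 2686/761, Gamma_sst = 1944/761, Gamma_stt = 576/761, Gamma_tss = -6613/1522, Gamma_tst = -2894/761, Gamma_ttt = -632/761
d^2s/dtau^2 = -(Gamma_sss*(-2)^2 + 2*Gamma_sst*(-2)*(1) + Gamma_stt*(1)^2) = -3544/761
d^2t/dtau^2 = -(Gamma_tss*(-2)^2 + 2*Gamma_tst*(-2)*(1) + Gamma_ttt*(1)^2) = 2282/761


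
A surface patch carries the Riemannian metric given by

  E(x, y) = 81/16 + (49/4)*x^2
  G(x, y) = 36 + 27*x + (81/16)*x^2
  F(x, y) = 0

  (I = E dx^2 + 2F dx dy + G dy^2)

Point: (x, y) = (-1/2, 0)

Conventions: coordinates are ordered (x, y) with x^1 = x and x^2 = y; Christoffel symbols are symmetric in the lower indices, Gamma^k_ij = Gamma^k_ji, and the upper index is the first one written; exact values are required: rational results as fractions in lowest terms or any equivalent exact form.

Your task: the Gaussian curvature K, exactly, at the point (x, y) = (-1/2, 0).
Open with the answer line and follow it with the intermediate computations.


Answer: K = -2352/54925

E = 65/8, F = 0, G = 1521/64, EG - F^2 = 98865/512 at the point
E_x = -49/4, E_y = 0, F_x = 0, F_y = 0, G_x = 351/16, G_y = 0
E_yy = 0, F_xy = 0, G_xx = 81/8
Evaluate Brioschi's two determinant matrices M1, M2 and divide by (EG - F^2)^2.
M1 = [[-E_yy/2 + F_xy - G_xx/2, E_x/2, F_x - E_y/2], [F_y - G_x/2, E, F], [G_y/2, F, G]] = [[-81/16, -49/8, 0], [-351/32, 65/8, 0], [0, 0, 1521/64]]; det M1 = -42175809/16384
M2 = [[0, E_y/2, G_x/2], [E_y/2, E, F], [G_x/2, F, G]] = [[0, 0, 351/32], [0, 65/8, 0], [351/32, 0, 1521/64]]; det M2 = -8008065/8192
det M1 - det M2 = -26159679/16384; K = -26159679/16384 / (98865/512)^2 = -2352/54925


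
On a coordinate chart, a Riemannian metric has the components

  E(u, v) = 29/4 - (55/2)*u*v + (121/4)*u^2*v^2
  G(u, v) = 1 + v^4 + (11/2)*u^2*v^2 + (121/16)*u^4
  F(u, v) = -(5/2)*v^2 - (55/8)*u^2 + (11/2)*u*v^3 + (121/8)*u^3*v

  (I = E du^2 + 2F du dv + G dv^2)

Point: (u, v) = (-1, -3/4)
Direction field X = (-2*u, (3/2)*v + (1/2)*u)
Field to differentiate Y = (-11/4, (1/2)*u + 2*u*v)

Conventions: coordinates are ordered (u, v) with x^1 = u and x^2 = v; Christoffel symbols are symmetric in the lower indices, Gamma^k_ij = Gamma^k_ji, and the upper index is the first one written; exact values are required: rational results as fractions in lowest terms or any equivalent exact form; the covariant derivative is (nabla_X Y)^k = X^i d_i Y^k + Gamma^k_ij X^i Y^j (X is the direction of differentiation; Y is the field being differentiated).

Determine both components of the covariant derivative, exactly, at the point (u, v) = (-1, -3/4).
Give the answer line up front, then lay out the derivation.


Answer: (nabla_X Y)^u = -2899/2494, (nabla_X Y)^v = -1396/1247

E = 233/64, F = 689/128, G = 3065/256 at the point
E_u = -429/32, E_v = -143/8, F_u = -2893/128, F_v = -661/32, G_u = -583/16, G_v = -159/16
EG - F^2 = 3741/256;  g^inv = (256/3741) * [[3065/256, -689/128], [-689/128, 233/64]]
first-kind symbols [ij,l] = (1/2)(d_i g_jl + d_j g_il - d_l g_ij): [uu,u] = E_u/2 = -429/64, [uu,v] = F_u - E_v/2 = -1749/128, [uv,u] = E_v/2 = -143/16, [uv,v] = G_u/2 = -583/32, [vv,u] = F_v - G_u/2 = -39/16, [vv,v] = G_v/2 = -159/32
Gamma^u_ij = (G*[ij,u] - F*[ij,v])/(EG - F^2), Gamma^v_ij = (E*[ij,v] - F*[ij,u])/(EG - F^2)
Gamma_uuu = -572/1247, Gamma_uuv = -2288/3741, Gamma_uvv = -208/1247, Gamma_vuu = -1166/1247, Gamma_vuv = -4664/3741, Gamma_vvv = -424/1247
X = (2, -13/8), Y = (-11/4, 1) at the point


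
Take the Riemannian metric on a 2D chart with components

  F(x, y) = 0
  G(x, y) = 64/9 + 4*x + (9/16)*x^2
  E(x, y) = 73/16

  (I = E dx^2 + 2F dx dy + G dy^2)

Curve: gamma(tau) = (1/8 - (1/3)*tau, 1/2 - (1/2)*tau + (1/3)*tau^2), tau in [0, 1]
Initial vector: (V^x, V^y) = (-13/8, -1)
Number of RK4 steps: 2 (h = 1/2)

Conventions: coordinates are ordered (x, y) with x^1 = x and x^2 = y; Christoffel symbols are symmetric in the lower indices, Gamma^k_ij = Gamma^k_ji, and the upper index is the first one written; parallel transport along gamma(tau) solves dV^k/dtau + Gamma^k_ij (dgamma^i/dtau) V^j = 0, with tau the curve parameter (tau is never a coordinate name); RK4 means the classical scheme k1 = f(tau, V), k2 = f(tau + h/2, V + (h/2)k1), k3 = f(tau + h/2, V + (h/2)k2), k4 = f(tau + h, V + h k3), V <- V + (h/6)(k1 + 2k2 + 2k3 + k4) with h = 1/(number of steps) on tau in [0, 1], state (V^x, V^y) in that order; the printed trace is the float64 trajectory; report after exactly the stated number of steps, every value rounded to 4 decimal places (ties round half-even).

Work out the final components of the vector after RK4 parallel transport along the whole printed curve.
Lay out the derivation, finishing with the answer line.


gamma'(tau) = (-1/3, -1/2 + (2/3)*tau); f(tau, V)^k = -Gamma^k_ij(gamma(tau)) gamma'^i(tau) V^j; h = 1/2; intermediate values shown to 6 dp
curve data and Christoffel symbols at the stage parameters:
  tau = 0.000000: gamma = (0.125000, 0.500000), gamma' = (-0.333333, -0.500000); Gamma_xxx = 0.000000, Gamma_xxy = 0.000000, Gamma_xyy = -0.453767, Gamma_yxx = 0.000000, Gamma_yxy = 0.271698, Gamma_yyy = 0.000000
  tau = 0.250000: gamma = (0.041667, 0.395833), gamma' = (-0.333333, -0.333333); Gamma_xxx = 0.000000, Gamma_xxy = 0.000000, Gamma_xyy = -0.443493, Gamma_yxx = 0.000000, Gamma_yxy = 0.277992, Gamma_yyy = 0.000000
  tau = 0.500000: gamma = (-0.041667, 0.333333), gamma' = (-0.333333, -0.166667); Gamma_xxx = 0.000000, Gamma_xxy = 0.000000, Gamma_xyy = -0.433219, Gamma_yxx = 0.000000, Gamma_yxy = 0.284585, Gamma_yyy = 0.000000
  tau = 0.750000: gamma = (-0.125000, 0.312500), gamma' = (-0.333333, 0.000000); Gamma_xxx = 0.000000, Gamma_xxy = 0.000000, Gamma_xyy = -0.422945, Gamma_yxx = 0.000000, Gamma_yxy = 0.291498, Gamma_yyy = 0.000000
  tau = 1.000000: gamma = (-0.208333, 0.333333), gamma' = (-0.333333, 0.166667); Gamma_xxx = 0.000000, Gamma_xxy = 0.000000, Gamma_xyy = -0.412671, Gamma_yxx = 0.000000, Gamma_yxy = 0.298755, Gamma_yyy = 0.000000
step 0: V^x = -1.6250, V^y = -1.0000
step 1: k1 = (0.226884, -0.311321), k2 = (0.159337, -0.245199), k3 = (0.156893, -0.245232), k4 = (0.081056, -0.179848); V <- V + (h/6)(k1 + 2k2 + 2k3 + k4): V^x = -1.5466, V^y = -1.1227
step 2: k1 = (0.081060, -0.179856), k2 = (0.000000, -0.113454), k3 = (0.000000, -0.111841), k4 = (-0.081062, -0.040359); V <- V + (h/6)(k1 + 2k2 + 2k3 + k4): V^x = -1.5466, V^y = -1.1786

Answer: V^x = -1.5466, V^y = -1.1786


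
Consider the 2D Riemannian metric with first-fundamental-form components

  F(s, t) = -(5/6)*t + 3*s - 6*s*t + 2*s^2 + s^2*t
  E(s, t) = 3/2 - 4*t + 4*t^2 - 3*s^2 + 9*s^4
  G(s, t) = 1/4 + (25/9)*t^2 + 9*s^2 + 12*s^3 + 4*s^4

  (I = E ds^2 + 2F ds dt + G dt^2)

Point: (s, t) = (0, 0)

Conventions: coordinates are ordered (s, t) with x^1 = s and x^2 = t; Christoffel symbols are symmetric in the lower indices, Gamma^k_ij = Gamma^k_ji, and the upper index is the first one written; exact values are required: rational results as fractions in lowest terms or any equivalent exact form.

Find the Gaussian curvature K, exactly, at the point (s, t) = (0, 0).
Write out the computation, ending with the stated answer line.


E = 3/2, F = 0, G = 1/4, EG - F^2 = 3/8 at the point
E_s = 0, E_t = -4, F_s = 3, F_t = -5/6, G_s = 0, G_t = 0
E_tt = 8, F_st = -6, G_ss = 18
Evaluate Brioschi's two determinant matrices M1, M2 and divide by (EG - F^2)^2.
M1 = [[-E_tt/2 + F_st - G_ss/2, E_s/2, F_s - E_t/2], [F_t - G_s/2, E, F], [G_t/2, F, G]] = [[-19, 0, 5], [-5/6, 3/2, 0], [0, 0, 1/4]]; det M1 = -57/8
M2 = [[0, E_t/2, G_s/2], [E_t/2, E, F], [G_s/2, F, G]] = [[0, -2, 0], [-2, 3/2, 0], [0, 0, 1/4]]; det M2 = -1
det M1 - det M2 = -49/8; K = -49/8 / (3/8)^2 = -392/9

Answer: K = -392/9


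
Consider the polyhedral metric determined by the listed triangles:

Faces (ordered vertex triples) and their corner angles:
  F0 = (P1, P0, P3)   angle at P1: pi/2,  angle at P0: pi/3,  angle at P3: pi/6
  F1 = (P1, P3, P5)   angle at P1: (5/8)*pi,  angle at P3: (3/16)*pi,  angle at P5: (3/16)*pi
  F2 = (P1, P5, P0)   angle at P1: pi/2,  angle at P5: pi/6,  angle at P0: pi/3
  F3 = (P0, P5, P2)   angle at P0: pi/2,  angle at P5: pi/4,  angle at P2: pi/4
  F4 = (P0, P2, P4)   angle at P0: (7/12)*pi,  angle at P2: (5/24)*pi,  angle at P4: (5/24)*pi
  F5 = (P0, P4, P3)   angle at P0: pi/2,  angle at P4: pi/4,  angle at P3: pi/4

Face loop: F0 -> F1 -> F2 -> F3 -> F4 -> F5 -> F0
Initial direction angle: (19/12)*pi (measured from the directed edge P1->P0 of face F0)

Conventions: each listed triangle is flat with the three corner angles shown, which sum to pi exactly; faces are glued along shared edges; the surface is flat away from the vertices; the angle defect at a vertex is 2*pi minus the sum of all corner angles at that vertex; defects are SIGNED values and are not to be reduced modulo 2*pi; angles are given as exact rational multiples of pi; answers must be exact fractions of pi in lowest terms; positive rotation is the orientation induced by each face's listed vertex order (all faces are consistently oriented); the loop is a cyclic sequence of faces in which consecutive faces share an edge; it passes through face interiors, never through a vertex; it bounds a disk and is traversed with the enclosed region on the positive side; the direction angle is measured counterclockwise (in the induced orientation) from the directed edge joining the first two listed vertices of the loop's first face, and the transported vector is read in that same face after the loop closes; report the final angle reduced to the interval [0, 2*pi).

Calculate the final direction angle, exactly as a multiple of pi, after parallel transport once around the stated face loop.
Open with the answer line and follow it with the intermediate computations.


Answer: final direction angle = (41/24)*pi

enclosed vertex P0: corner angles sum to (9/4)*pi, defect = 2*pi - (9/4)*pi = -pi/4
enclosed vertex P1: corner angles sum to (13/8)*pi, defect = 2*pi - (13/8)*pi = (3/8)*pi
holonomy = initial angle + sum of enclosed defects (mod 2*pi), positive in the induced orientation
final angle = (19/12)*pi + pi/8 = (41/24)*pi (mod 2*pi)
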